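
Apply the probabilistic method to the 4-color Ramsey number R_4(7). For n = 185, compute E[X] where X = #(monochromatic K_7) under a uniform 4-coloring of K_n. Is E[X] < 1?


E[X] = C(185, 7) · 4^{1 − 21} = 1311854301420 · 4^{−20} = 1311854301420/1099511627776.
As a reduced fraction: E[X] = 327963575355/274877906944 ≈ 1.1931.
Is E[X] < 1? NO.
Since E[X] ≥ 1, the first-moment bound is inconclusive at n = 185; it does NOT by itself certify R_4(7) > 185.

E[X] = 327963575355/274877906944 ≈ 1.1931; E[X] ≥ 1; first-moment method inconclusive here.


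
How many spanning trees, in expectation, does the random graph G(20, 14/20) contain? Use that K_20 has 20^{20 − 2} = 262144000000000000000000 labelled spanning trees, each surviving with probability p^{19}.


K_20 has 20^{20 − 2} = 262144000000000000000000 labelled spanning trees.
For each such spanning tree H, let X_H = 1 if all 19 edges of H are present in G. Then P[X_H = 1] = p^{19} = (7/10)^{19} = 11398895185373143/10000000000000000000.
By linearity: E[X] = Σ_H E[X_H] = 262144000000000000000000 · p^{19} = 262144000000000000000000 · 11398895185373143/10000000000000000000 = 1494075989737228599296/5.
Numerically: E[X] ≈ 2.988e+20.

E[X] = 262144000000000000000000 · (7/10)^{19} = 1494075989737228599296/5 ≈ 2.988e+20.


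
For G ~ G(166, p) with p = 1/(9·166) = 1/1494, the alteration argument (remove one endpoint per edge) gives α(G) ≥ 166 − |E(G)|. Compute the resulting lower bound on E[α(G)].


E[|E(G)|] = C(166, 2)·p = 13695 · (1/1494) = 55/6.
E[α(G)] ≥ n − E[|E(G)|] = 166 − 55/6 = 941/6.
Numerically: ≈ 156.83333.
(This is only a lower bound; the true E[α(G)] may be larger.)

E[α(G)] ≥ 941/6 ≈ 156.83333.


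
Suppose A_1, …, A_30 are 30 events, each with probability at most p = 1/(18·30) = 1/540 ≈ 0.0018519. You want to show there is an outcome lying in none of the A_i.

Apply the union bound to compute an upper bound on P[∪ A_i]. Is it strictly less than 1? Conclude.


Union bound: P[∪_{i=1}^{30} A_i] ≤ Σ_i P[A_i] ≤ 30·p = 30·(1/540) = 1/18.
Numerically: 1/18 ≈ 0.0555556.
Is 1/18 < 1? YES.
Since P[∪ A_i] ≤ 1/18 < 1, the complement has P[∩ A_i^c] ≥ 1 − 1/18 = 17/18 > 0, so some outcome avoids every A_i.

30·p = 1/18 ≈ 0.0555556; existence CERTIFIED by the union bound.


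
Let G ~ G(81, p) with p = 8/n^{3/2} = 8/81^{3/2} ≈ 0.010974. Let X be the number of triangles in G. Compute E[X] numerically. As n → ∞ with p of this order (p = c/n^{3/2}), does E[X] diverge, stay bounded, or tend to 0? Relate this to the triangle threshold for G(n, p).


Number of potential triangles: C(81, 3) = 85320.
Each occurs with probability p³ ≈ (0.010974)³ ≈ 1.3215615e-06.
By linearity: E[X] = C(81, 3)·p³ ≈ 85320 · 1.3215615e-06 ≈ 0.11276.
Since α = 3/2 > 1, p = c/n^{3/2} = o(1/n) is below the triangle threshold p ~ 1/n. Asymptotically E[X] ~ (c³/6)·n^{3(1−α)} = (8³/6)·n^{-1.5} → 0, so by Markov's inequality G has no triangles w.h.p.

E[X] ≈ 0.11276; in regime p = Θ(1/n^{3/2}) E[X] tends to 0 (below the triangle threshold p ~ 1/n).


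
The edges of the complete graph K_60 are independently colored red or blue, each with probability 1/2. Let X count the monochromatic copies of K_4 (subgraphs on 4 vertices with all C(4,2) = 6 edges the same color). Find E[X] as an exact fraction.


Let X = Σ_S X_S over the C(60, 4) = 487635 subsets S of size 4, where X_S = 1 if the K_4 on S is monochromatic.
For a fixed S, the K_4 on S has C(4, 2) = 6 edges. P[all 6 edges red] = (1/2)^6, and likewise for blue, so P[monochromatic] = 2·(1/2)^6 = 2^{1 − 6} = 1/32.
Summing: E[X] = C(60, 4) · 2^{1 − 6} = 487635 · 1/32 = 487635/32.
Numerically: E[X] ≈ 15238.594.

E[X] = C(60,4)·2^(1−C(4,2)) = 487635/32 ≈ 15238.594.


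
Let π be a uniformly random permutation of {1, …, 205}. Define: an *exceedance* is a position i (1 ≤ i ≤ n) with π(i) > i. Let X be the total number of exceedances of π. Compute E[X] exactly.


Write X = Σ_{i=1}^{205} X_i, where X_i = 1_{π(i) > i}.
For each fixed i, π(i) is uniform over {1, …, 205} (marginal of a uniform permutation), so P[π(i) > i] = (n − i)/n. Summing: Σ_{i=1}^{205} (n − i)/n = (0 + 1 + … + 204)/205 = 205(205 − 1)/(2·205) = (205 − 1)/2.
Hence E[X] = Σ_{i=1}^{205} (205 − i)/205 = 102 ≈ 102.000.

E[X] = 102 = 102.000.


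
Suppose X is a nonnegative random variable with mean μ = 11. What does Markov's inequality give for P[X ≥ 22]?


μ = E[X] = 11, a = 22.
Markov: P[X ≥ 22] ≤ μ/a = (11)/22 = 1/2.
Numerically: ≈ 0.500000.
(Since a = 22 > μ = 11.000000, the bound 1/2 is < 1 and informative.)

P[X ≥ 22] ≤ 1/2 ≈ 0.500000.


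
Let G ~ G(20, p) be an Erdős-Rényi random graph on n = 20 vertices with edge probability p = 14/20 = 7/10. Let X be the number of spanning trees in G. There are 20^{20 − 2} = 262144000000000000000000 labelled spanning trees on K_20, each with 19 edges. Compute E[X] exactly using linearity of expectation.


K_20 has 20^{20 − 2} = 262144000000000000000000 labelled spanning trees.
For each such spanning tree H, let X_H = 1 if all 19 edges of H are present in G. Then P[X_H = 1] = p^{19} = (7/10)^{19} = 11398895185373143/10000000000000000000.
By linearity of expectation: E[X] = Σ_H E[X_H] = 262144000000000000000000 · p^{19} = 262144000000000000000000 · 11398895185373143/10000000000000000000 = 1494075989737228599296/5.
Numerically: E[X] ≈ 2.9882e+20.

E[X] = 262144000000000000000000 · (7/10)^{19} = 1494075989737228599296/5 ≈ 2.9882e+20.


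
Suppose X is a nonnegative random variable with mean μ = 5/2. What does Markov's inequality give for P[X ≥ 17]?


μ = E[X] = 5/2, a = 17.
Markov: P[X ≥ 17] ≤ μ/a = (5/2)/17 = 5/34.
Numerically: ≈ 0.147.
(Since a = 17 > μ = 2.500, the bound 5/34 is < 1 and informative.)

P[X ≥ 17] ≤ 5/34 ≈ 0.147.


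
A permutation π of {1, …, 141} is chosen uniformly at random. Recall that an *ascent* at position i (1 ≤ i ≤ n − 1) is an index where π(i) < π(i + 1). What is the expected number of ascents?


Write X = Σ X_I over i = 1, …, 140, with X_I the indicator of one ascent.
There are 140 indicators.
For each fixed i, the pair (π(i), π(i+1)) is a uniformly random ordered pair of distinct values from {1, …, 141}; by symmetry P[π(i) < π(i+1)] = 1/2.
By linearity: E[X] = 140 · (1/2) = (141 − 1) · (1/2) = 70 ≈ 70.000.

E[X] = 70 = 70.000.


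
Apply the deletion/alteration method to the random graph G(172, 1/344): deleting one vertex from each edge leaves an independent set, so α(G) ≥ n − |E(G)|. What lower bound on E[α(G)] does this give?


E[|E(G)|] = C(172, 2)·p = 14706 · (1/344) = 171/4.
E[α(G)] ≥ n − E[|E(G)|] = 172 − 171/4 = 517/4.
Numerically: ≈ 129.250000.
(This is only a lower bound; the true E[α(G)] may be larger.)

E[α(G)] ≥ 517/4 ≈ 129.250000.


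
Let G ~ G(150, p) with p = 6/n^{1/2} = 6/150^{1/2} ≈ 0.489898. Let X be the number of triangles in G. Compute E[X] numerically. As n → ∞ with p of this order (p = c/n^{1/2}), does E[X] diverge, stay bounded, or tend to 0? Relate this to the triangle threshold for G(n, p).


Number of potential triangles: C(150, 3) = 551300.
Each occurs with probability p³ ≈ (0.489898)³ ≈ 1.17575508e-01.
By linearity: E[X] = C(150, 3)·p³ ≈ 551300 · 1.17575508e-01 ≈ 64819.377369.
Since α = 1/2 < 1, p = c/n^{1/2} ≫ 1/n is above the triangle threshold p ~ 1/n. Asymptotically E[X] ~ (c³/6)·n^{3(1−α)} = (6³/6)·n^{1.5} → ∞; triangles are abundant w.h.p.

E[X] ≈ 64819.377369; in regime p = Θ(1/n^{1/2}) E[X] diverges (above the triangle threshold p ~ 1/n).


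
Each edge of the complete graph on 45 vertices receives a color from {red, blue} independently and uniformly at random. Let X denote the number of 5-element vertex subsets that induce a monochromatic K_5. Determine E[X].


Let X = Σ_S X_S over the C(45, 5) = 1221759 subsets S of size 5, where X_S = 1 if the K_5 on S is monochromatic.
For a fixed S, the K_5 on S has C(5, 2) = 10 edges. P[all 10 edges red] = (1/2)^10, and likewise for blue, so P[monochromatic] = 2·(1/2)^10 = 2^{1 − 10} = 1/512.
By linearity of expectation: E[X] = C(45, 5) · 2^{1 − 10} = 1221759 · 1/512 = 1221759/512.
Numerically: E[X] ≈ 2386.248047.

E[X] = C(45,5)·2^(1−C(5,2)) = 1221759/512 ≈ 2386.248047.


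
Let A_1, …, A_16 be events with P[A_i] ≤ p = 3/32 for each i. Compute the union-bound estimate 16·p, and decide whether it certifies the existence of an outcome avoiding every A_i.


Union bound: P[∪_{i=1}^{16} A_i] ≤ Σ_i P[A_i] ≤ 16·p = 16·(3/32) = 3/2.
Numerically: 3/2 ≈ 1.500000.
Is 3/2 < 1? NO.
Since the bound 3/2 is ≥ 1, the union bound is uninformative here; it does NOT by itself certify existence.

16·p = 3/2 ≈ 1.500000; existence NOT certified by the union bound.


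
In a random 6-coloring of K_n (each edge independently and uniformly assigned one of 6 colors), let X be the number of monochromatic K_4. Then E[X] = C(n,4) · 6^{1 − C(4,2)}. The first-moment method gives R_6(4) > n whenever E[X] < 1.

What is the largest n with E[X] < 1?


We need C(n, 4) · 6^{1 − 6} < 1, i.e. C(n, 4) < 6^{6 − 1} = 7776.
Check values of n near the boundary:
  n = 16: C(16, 4) = 1820; 1820 < 7776? YES
  n = 17: C(17, 4) = 2380; 2380 < 7776? YES
  n = 18: C(18, 4) = 3060; 3060 < 7776? YES
  n = 19: C(19, 4) = 3876; 3876 < 7776? YES
  n = 20: C(20, 4) = 4845; 4845 < 7776? YES
  n = 21: C(21, 4) = 5985; 5985 < 7776? YES
  n = 22: C(22, 4) = 7315; 7315 < 7776? YES
  n = 23: C(23, 4) = 8855; 8855 < 7776? NO
The largest n with C(n, 4) < 7776 is n = 22 (where E[X] = 7315/7776 ≈ 0.9407). Hence R_6(4) > 22, i.e. R_6(4) ≥ 23.

Largest n = 22; hence R_6(4) > 22.


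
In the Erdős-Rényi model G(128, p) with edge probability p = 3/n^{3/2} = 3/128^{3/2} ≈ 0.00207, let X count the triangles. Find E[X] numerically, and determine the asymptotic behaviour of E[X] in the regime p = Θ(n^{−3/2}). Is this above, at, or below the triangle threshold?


Number of potential triangles: C(128, 3) = 341376.
Each occurs with probability p³ ≈ (0.00207)³ ≈ 8.89035e-09.
By linearity: E[X] = C(128, 3)·p³ ≈ 341376 · 8.89035e-09 ≈ 0.003.
Since α = 3/2 > 1, p = c/n^{3/2} = o(1/n) is below the triangle threshold p ~ 1/n. Asymptotically E[X] ~ (c³/6)·n^{3(1−α)} = (3³/6)·n^{-1.5} → 0, so by Markov's inequality G has no triangles w.h.p.

E[X] ≈ 0.003; in regime p = Θ(1/n^{3/2}) E[X] tends to 0 (below the triangle threshold p ~ 1/n).


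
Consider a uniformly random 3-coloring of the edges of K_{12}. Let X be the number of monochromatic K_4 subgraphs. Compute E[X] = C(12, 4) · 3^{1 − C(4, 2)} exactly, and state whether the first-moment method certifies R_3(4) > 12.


E[X] = C(12, 4) · 3^{1 − 6} = 495 · 3^{−5} = 495/243.
As a reduced fraction: E[X] = 55/27 ≈ 2.037.
Is E[X] < 1? NO.
Since E[X] ≥ 1, the first-moment bound is inconclusive at n = 12; it does NOT by itself certify R_3(4) > 12.

E[X] = 55/27 ≈ 2.037; E[X] ≥ 1; first-moment method inconclusive here.


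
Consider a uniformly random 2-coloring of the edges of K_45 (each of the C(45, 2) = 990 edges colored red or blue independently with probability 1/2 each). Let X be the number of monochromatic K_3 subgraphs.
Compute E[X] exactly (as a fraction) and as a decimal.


Let X = Σ_S X_S over the C(45, 3) = 14190 subsets S of size 3, where X_S = 1 if the K_3 on S is monochromatic.
For a fixed S, the K_3 on S has C(3, 2) = 3 edges. P[all 3 edges red] = (1/2)^3, and likewise for blue, so P[monochromatic] = 2·(1/2)^3 = 2^{1 − 3} = 1/4.
Summing: E[X] = C(45, 3) · 2^{1 − 3} = 14190 · 1/4 = 7095/2.
Numerically: E[X] ≈ 3547.5000.

E[X] = C(45,3)·2^(1−C(3,2)) = 7095/2 ≈ 3547.5000.


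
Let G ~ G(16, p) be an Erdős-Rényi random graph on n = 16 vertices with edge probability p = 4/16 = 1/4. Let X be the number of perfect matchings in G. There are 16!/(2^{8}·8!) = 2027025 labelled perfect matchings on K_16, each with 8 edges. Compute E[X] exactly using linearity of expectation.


K_16 has 16!/(2^{8}·8!) = 2027025 labelled perfect matchings.
For each such perfect matching H, let X_H = 1 if all 8 edges of H are present in G. Then P[X_H = 1] = p^{8} = (1/4)^{8} = 1/65536.
By linearity of expectation: E[X] = Σ_H E[X_H] = 2027025 · p^{8} = 2027025 · 1/65536 = 2027025/65536.
Numerically: E[X] ≈ 30.9.

E[X] = 2027025 · (1/4)^{8} = 2027025/65536 ≈ 30.9.


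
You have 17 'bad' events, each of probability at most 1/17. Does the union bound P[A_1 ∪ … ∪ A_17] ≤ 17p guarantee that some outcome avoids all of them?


Union bound: P[∪_{i=1}^{17} A_i] ≤ Σ_i P[A_i] ≤ 17·p = 17·(1/17) = 1.
Numerically: 1 ≈ 1.000.
Is 1 < 1? NO.
Since the bound 1 is ≥ 1, the union bound is uninformative here; it does NOT by itself certify existence.

17·p = 1 ≈ 1.000; existence NOT certified by the union bound.


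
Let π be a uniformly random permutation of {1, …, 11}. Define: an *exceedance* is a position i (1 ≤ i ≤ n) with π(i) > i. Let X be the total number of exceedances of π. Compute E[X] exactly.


Write X = Σ_{i=1}^{11} X_i, where X_i = 1_{π(i) > i}.
For each fixed i, π(i) is uniform over {1, …, 11} (marginal of a uniform permutation), so P[π(i) > i] = (n − i)/n. Summing: Σ_{i=1}^{11} (n − i)/n = (0 + 1 + … + 10)/11 = 11(11 − 1)/(2·11) = (11 − 1)/2.
Hence E[X] = Σ_{i=1}^{11} (11 − i)/11 = 5 ≈ 5.000000.

E[X] = 5 = 5.000000.


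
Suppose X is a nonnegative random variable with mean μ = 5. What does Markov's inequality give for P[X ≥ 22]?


μ = E[X] = 5, a = 22.
Markov: P[X ≥ 22] ≤ μ/a = (5)/22 = 5/22.
Numerically: ≈ 0.227.
(Since a = 22 > μ = 5.000, the bound 5/22 is < 1 and informative.)

P[X ≥ 22] ≤ 5/22 ≈ 0.227.


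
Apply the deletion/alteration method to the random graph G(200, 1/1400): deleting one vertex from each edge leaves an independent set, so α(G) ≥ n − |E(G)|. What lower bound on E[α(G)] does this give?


E[|E(G)|] = C(200, 2)·p = 19900 · (1/1400) = 199/14.
E[α(G)] ≥ n − E[|E(G)|] = 200 − 199/14 = 2601/14.
Numerically: ≈ 185.7857.
(This is only a lower bound; the true E[α(G)] may be larger.)

E[α(G)] ≥ 2601/14 ≈ 185.7857.


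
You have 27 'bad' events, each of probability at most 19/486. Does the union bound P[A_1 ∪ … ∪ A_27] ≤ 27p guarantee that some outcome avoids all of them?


Union bound: P[∪_{i=1}^{27} A_i] ≤ Σ_i P[A_i] ≤ 27·p = 27·(19/486) = 19/18.
Numerically: 19/18 ≈ 1.055556.
Is 19/18 < 1? NO.
Since the bound 19/18 is ≥ 1, the union bound is uninformative here; it does NOT by itself certify existence.

27·p = 19/18 ≈ 1.055556; existence NOT certified by the union bound.


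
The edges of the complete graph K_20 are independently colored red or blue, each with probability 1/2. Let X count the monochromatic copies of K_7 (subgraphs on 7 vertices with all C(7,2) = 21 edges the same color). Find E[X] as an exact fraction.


Let X = Σ_S X_S over the C(20, 7) = 77520 subsets S of size 7, where X_S = 1 if the K_7 on S is monochromatic.
For a fixed S, the K_7 on S has C(7, 2) = 21 edges. P[all 21 edges red] = (1/2)^21, and likewise for blue, so P[monochromatic] = 2·(1/2)^21 = 2^{1 − 21} = 1/1048576.
By linearity: E[X] = C(20, 7) · 2^{1 − 21} = 77520 · 1/1048576 = 4845/65536.
Numerically: E[X] ≈ 0.0739.

E[X] = C(20,7)·2^(1−C(7,2)) = 4845/65536 ≈ 0.0739.


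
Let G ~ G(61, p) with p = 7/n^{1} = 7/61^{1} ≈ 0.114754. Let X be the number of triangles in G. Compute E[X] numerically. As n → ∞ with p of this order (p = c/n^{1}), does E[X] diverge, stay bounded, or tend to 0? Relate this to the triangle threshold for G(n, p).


Number of potential triangles: C(61, 3) = 35990.
Each occurs with probability p³ ≈ (0.114754)³ ≈ 1.51113970e-03.
By linearity: E[X] = C(61, 3)·p³ ≈ 35990 · 1.51113970e-03 ≈ 54.385918.
Here α = 1, so p = 7/n is exactly at the triangle threshold p ~ 1/n. Asymptotically E[X] → c³/6 = 7³/6 = 343/6 ≈ 57.166667, a bounded constant. In this regime the triangle count is asymptotically Poisson(c³/6).

E[X] ≈ 54.385918; in regime p = Θ(1/n^{1}) E[X] stays bounded (at the triangle threshold p ~ 1/n).


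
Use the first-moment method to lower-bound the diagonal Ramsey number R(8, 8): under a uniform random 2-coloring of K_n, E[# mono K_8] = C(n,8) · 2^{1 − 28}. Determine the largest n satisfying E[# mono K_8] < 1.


We need C(n, 8) · 2^{1 − 28} < 1, i.e. C(n, 8) < 2^{28 − 1} = 134217728.
Check values of n near the boundary:
  n = 37: C(37, 8) = 38608020; 38608020 < 134217728? YES
  n = 38: C(38, 8) = 48903492; 48903492 < 134217728? YES
  n = 39: C(39, 8) = 61523748; 61523748 < 134217728? YES
  n = 40: C(40, 8) = 76904685; 76904685 < 134217728? YES
  n = 41: C(41, 8) = 95548245; 95548245 < 134217728? YES
  n = 42: C(42, 8) = 118030185; 118030185 < 134217728? YES
  n = 43: C(43, 8) = 145008513; 145008513 < 134217728? NO
  n = 44: C(44, 8) = 177232627; 177232627 < 134217728? NO
  n = 45: C(45, 8) = 215553195; 215553195 < 134217728? NO
The largest n with C(n, 8) < 134217728 is n = 42 (where E[X] = 118030185/134217728 ≈ 0.879393). Hence R(8, 8) > 42, i.e. R(8, 8) ≥ 43.

Largest n = 42; hence R(8, 8) > 42.


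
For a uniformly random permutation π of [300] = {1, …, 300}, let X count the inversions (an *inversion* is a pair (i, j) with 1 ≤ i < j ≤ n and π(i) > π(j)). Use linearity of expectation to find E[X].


Write X = Σ X_I over the C(300, 2) = 44850 pairs i < j, with X_I the indicator of one inversion.
There are 44850 indicators.
For each fixed pair i < j, the values π(i) and π(j) are two distinct elements of {1, …, 300} in uniformly random order; by symmetry P[π(i) > π(j)] = 1/2.
By linearity: E[X] = 44850 · (1/2) = C(300, 2) · (1/2) = 44850/2 = 22425 ≈ 22425.000.

E[X] = 22425 = 22425.000.


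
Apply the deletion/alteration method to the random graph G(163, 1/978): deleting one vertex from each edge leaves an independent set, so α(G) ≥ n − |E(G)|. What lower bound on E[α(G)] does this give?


E[|E(G)|] = C(163, 2)·p = 13203 · (1/978) = 27/2.
E[α(G)] ≥ n − E[|E(G)|] = 163 − 27/2 = 299/2.
Numerically: ≈ 149.50000.
(This is only a lower bound; the true E[α(G)] may be larger.)

E[α(G)] ≥ 299/2 ≈ 149.50000.


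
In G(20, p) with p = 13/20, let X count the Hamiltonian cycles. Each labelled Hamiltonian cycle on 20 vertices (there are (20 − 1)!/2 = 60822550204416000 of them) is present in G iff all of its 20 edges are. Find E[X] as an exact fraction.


K_20 has (20 − 1)!/2 = 60822550204416000 labelled Hamiltonian cycles.
For each such Hamiltonian cycle H, let X_H = 1 if all 20 edges of H are present in G. Then P[X_H = 1] = p^{20} = (13/20)^{20} = 19004963774880799438801/104857600000000000000000000.
By linearity: E[X] = Σ_H E[X_H] = 60822550204416000 · p^{20} = 60822550204416000 · 19004963774880799438801/104857600000000000000000000 = 282209561360057334695429506990221/25600000000000000000.
Numerically: E[X] ≈ 1.1e+13.

E[X] = 60822550204416000 · (13/20)^{20} = 282209561360057334695429506990221/25600000000000000000 ≈ 1.1e+13.


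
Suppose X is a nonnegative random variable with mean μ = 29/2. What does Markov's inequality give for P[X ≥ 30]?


μ = E[X] = 29/2, a = 30.
Markov: P[X ≥ 30] ≤ μ/a = (29/2)/30 = 29/60.
Numerically: ≈ 0.48333.
(Since a = 30 > μ = 14.50000, the bound 29/60 is < 1 and informative.)

P[X ≥ 30] ≤ 29/60 ≈ 0.48333.


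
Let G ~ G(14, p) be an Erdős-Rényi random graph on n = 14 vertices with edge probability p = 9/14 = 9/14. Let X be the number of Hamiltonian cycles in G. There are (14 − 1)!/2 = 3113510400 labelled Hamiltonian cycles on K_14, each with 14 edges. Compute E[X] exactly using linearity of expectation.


K_14 has (14 − 1)!/2 = 3113510400 labelled Hamiltonian cycles.
For each such Hamiltonian cycle H, let X_H = 1 if all 14 edges of H are present in G. Then P[X_H = 1] = p^{14} = (9/14)^{14} = 22876792454961/11112006825558016.
By linearity: E[X] = Σ_H E[X_H] = 3113510400 · p^{14} = 3113510400 · 22876792454961/11112006825558016 = 19873641525435994725/3100448333024.
Numerically: E[X] ≈ 6.41e+06.

E[X] = 3113510400 · (9/14)^{14} = 19873641525435994725/3100448333024 ≈ 6.41e+06.


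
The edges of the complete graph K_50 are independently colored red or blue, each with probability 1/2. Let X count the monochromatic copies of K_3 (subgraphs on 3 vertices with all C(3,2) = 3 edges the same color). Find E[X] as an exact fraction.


Let X = Σ_S X_S over the C(50, 3) = 19600 subsets S of size 3, where X_S = 1 if the K_3 on S is monochromatic.
For a fixed S, the K_3 on S has C(3, 2) = 3 edges. P[all 3 edges red] = (1/2)^3, and likewise for blue, so P[monochromatic] = 2·(1/2)^3 = 2^{1 − 3} = 1/4.
By linearity: E[X] = C(50, 3) · 2^{1 − 3} = 19600 · 1/4 = 4900.
Numerically: E[X] ≈ 4900.000000.

E[X] = C(50,3)·2^(1−C(3,2)) = 4900 ≈ 4900.000000.


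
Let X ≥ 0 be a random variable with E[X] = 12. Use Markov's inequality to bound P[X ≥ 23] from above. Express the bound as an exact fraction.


μ = E[X] = 12, a = 23.
Markov: P[X ≥ 23] ≤ μ/a = (12)/23 = 12/23.
Numerically: ≈ 0.522.
(Since a = 23 > μ = 12.000, the bound 12/23 is < 1 and informative.)

P[X ≥ 23] ≤ 12/23 ≈ 0.522.


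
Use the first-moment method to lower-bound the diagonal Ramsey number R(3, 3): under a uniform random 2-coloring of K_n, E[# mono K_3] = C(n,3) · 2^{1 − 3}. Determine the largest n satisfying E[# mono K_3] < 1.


We need C(n, 3) · 2^{1 − 3} < 1, i.e. C(n, 3) < 2^{3 − 1} = 4.
Check values of n near the boundary:
  n = 3: C(3, 3) = 1; 1 < 4? YES
  n = 4: C(4, 3) = 4; 4 < 4? NO
  n = 5: C(5, 3) = 10; 10 < 4? NO
  n = 6: C(6, 3) = 20; 20 < 4? NO
The largest n with C(n, 3) < 4 is n = 3 (where E[X] = 1/4 ≈ 0.2500). Hence R(3, 3) > 3, i.e. R(3, 3) ≥ 4.

Largest n = 3; hence R(3, 3) > 3.


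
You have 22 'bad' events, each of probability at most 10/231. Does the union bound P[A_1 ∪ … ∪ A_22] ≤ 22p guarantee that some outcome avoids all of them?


Union bound: P[∪_{i=1}^{22} A_i] ≤ Σ_i P[A_i] ≤ 22·p = 22·(10/231) = 20/21.
Numerically: 20/21 ≈ 0.9523810.
Is 20/21 < 1? YES.
Since P[∪ A_i] ≤ 20/21 < 1, the complement has P[∩ A_i^c] ≥ 1 − 20/21 = 1/21 > 0, so some outcome avoids every A_i.

22·p = 20/21 ≈ 0.9523810; existence CERTIFIED by the union bound.


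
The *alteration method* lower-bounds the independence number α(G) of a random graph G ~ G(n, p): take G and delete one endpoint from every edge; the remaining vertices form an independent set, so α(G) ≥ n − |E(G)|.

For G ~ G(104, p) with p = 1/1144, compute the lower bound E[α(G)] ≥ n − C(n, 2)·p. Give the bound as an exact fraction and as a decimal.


E[|E(G)|] = C(104, 2)·p = 5356 · (1/1144) = 103/22.
E[α(G)] ≥ n − E[|E(G)|] = 104 − 103/22 = 2185/22.
Numerically: ≈ 99.318.
(This is only a lower bound; the true E[α(G)] may be larger.)

E[α(G)] ≥ 2185/22 ≈ 99.318.


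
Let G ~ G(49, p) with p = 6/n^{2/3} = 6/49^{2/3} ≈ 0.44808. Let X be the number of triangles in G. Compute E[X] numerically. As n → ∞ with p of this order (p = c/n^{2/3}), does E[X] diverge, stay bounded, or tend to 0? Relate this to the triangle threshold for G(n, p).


Number of potential triangles: C(49, 3) = 18424.
Each occurs with probability p³ ≈ (0.44808)³ ≈ 8.9962516e-02.
By linearity: E[X] = C(49, 3)·p³ ≈ 18424 · 8.9962516e-02 ≈ 1657.46939.
Since α = 2/3 < 1, p = c/n^{2/3} ≫ 1/n is above the triangle threshold p ~ 1/n. Asymptotically E[X] ~ (c³/6)·n^{3(1−α)} = (6³/6)·n^{1} → ∞; triangles are abundant w.h.p.

E[X] ≈ 1657.46939; in regime p = Θ(1/n^{2/3}) E[X] diverges (above the triangle threshold p ~ 1/n).


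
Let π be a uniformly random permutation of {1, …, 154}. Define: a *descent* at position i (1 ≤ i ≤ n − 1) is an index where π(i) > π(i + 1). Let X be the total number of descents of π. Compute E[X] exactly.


Write X = Σ X_I over i = 1, …, 153, with X_I the indicator of one descent.
There are 153 indicators.
For each fixed i, the pair (π(i), π(i+1)) is a uniformly random ordered pair of distinct values from {1, …, 154}; by symmetry P[π(i) > π(i+1)] = 1/2.
By linearity: E[X] = 153 · (1/2) = (154 − 1) · (1/2) = 153/2 ≈ 76.50000.

E[X] = 153/2 = 76.50000.


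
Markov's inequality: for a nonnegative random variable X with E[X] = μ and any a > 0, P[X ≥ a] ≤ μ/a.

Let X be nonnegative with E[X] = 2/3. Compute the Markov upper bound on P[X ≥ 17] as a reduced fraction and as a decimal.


μ = E[X] = 2/3, a = 17.
Markov: P[X ≥ 17] ≤ μ/a = (2/3)/17 = 2/51.
Numerically: ≈ 0.03922.
(Since a = 17 > μ = 0.66667, the bound 2/51 is < 1 and informative.)

P[X ≥ 17] ≤ 2/51 ≈ 0.03922.


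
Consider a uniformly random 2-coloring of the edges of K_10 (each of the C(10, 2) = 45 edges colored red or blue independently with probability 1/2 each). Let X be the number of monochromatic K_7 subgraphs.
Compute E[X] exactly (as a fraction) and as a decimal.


Let X = Σ_S X_S over the C(10, 7) = 120 subsets S of size 7, where X_S = 1 if the K_7 on S is monochromatic.
For a fixed S, the K_7 on S has C(7, 2) = 21 edges. P[all 21 edges red] = (1/2)^21, and likewise for blue, so P[monochromatic] = 2·(1/2)^21 = 2^{1 − 21} = 1/1048576.
Summing: E[X] = C(10, 7) · 2^{1 − 21} = 120 · 1/1048576 = 15/131072.
Numerically: E[X] ≈ 0.00011.

E[X] = C(10,7)·2^(1−C(7,2)) = 15/131072 ≈ 0.00011.


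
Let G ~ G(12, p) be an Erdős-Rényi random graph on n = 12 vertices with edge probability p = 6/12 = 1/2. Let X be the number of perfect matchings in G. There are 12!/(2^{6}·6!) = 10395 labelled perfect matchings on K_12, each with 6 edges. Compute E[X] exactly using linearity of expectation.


K_12 has 12!/(2^{6}·6!) = 10395 labelled perfect matchings.
For each such perfect matching H, let X_H = 1 if all 6 edges of H are present in G. Then P[X_H = 1] = p^{6} = (1/2)^{6} = 1/64.
By linearity: E[X] = Σ_H E[X_H] = 10395 · p^{6} = 10395 · 1/64 = 10395/64.
Numerically: E[X] ≈ 162.422.

E[X] = 10395 · (1/2)^{6} = 10395/64 ≈ 162.422.


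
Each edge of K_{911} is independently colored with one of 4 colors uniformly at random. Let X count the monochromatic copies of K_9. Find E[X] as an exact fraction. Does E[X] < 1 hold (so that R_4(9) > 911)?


E[X] = C(911, 9) · 4^{1 − 36} = 1144686900492291197405 · 4^{−35} = 1144686900492291197405/1180591620717411303424.
As a reduced fraction: E[X] = 1144686900492291197405/1180591620717411303424 ≈ 0.9695875.
Is E[X] < 1? YES.
Since E[X] < 1, there exists a 4-coloring of K_{911} with no monochromatic K_9; hence R_4(9) > 911.

E[X] = 1144686900492291197405/1180591620717411303424 ≈ 0.9695875; E[X] < 1, so R_4(9) > 911.


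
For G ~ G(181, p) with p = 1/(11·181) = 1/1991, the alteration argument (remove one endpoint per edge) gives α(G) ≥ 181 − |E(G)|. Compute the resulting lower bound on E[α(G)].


E[|E(G)|] = C(181, 2)·p = 16290 · (1/1991) = 90/11.
E[α(G)] ≥ n − E[|E(G)|] = 181 − 90/11 = 1901/11.
Numerically: ≈ 172.81818.
(This is only a lower bound; the true E[α(G)] may be larger.)

E[α(G)] ≥ 1901/11 ≈ 172.81818.


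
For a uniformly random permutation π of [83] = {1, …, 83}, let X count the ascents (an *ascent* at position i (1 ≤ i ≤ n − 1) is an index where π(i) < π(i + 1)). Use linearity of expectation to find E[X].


Write X = Σ X_I over i = 1, …, 82, with X_I the indicator of one ascent.
There are 82 indicators.
For each fixed i, the pair (π(i), π(i+1)) is a uniformly random ordered pair of distinct values from {1, …, 83}; by symmetry P[π(i) < π(i+1)] = 1/2.
By linearity: E[X] = 82 · (1/2) = (83 − 1) · (1/2) = 41 ≈ 41.000000.

E[X] = 41 = 41.000000.


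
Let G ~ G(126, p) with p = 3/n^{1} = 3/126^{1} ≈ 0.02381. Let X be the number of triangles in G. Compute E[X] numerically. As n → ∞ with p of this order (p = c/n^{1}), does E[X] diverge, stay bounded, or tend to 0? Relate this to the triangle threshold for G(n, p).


Number of potential triangles: C(126, 3) = 325500.
Each occurs with probability p³ ≈ (0.02381)³ ≈ 1.349746e-05.
By linearity: E[X] = C(126, 3)·p³ ≈ 325500 · 1.349746e-05 ≈ 4.3934.
Here α = 1, so p = 3/n is exactly at the triangle threshold p ~ 1/n. Asymptotically E[X] → c³/6 = 3³/6 = 9/2 ≈ 4.5000, a bounded constant. In this regime the triangle count is asymptotically Poisson(c³/6).

E[X] ≈ 4.3934; in regime p = Θ(1/n^{1}) E[X] stays bounded (at the triangle threshold p ~ 1/n).


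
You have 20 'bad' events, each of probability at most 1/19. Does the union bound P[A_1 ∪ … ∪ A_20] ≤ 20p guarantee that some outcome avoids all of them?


Union bound: P[∪_{i=1}^{20} A_i] ≤ Σ_i P[A_i] ≤ 20·p = 20·(1/19) = 20/19.
Numerically: 20/19 ≈ 1.0526316.
Is 20/19 < 1? NO.
Since the bound 20/19 is ≥ 1, the union bound is uninformative here; it does NOT by itself certify existence.

20·p = 20/19 ≈ 1.0526316; existence NOT certified by the union bound.


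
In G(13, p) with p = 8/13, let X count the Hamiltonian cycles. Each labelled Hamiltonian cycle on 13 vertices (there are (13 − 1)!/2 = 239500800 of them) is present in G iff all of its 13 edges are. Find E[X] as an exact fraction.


K_13 has (13 − 1)!/2 = 239500800 labelled Hamiltonian cycles.
For each such Hamiltonian cycle H, let X_H = 1 if all 13 edges of H are present in G. Then P[X_H = 1] = p^{13} = (8/13)^{13} = 549755813888/302875106592253.
By linearity: E[X] = Σ_H E[X_H] = 239500800 · p^{13} = 239500800 · 549755813888/302875106592253 = 131666957230827110400/302875106592253.
Numerically: E[X] ≈ 434724.

E[X] = 239500800 · (8/13)^{13} = 131666957230827110400/302875106592253 ≈ 434724.


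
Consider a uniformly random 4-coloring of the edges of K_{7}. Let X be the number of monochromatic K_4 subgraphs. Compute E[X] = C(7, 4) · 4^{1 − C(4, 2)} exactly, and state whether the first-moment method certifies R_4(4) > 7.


E[X] = C(7, 4) · 4^{1 − 6} = 35 · 4^{−5} = 35/1024.
As a reduced fraction: E[X] = 35/1024 ≈ 0.034180.
Is E[X] < 1? YES.
Since E[X] < 1, there exists a 4-coloring of K_{7} with no monochromatic K_4; hence R_4(4) > 7.

E[X] = 35/1024 ≈ 0.034180; E[X] < 1, so R_4(4) > 7.


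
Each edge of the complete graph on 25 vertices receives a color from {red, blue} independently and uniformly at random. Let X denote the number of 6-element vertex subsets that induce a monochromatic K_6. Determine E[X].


Let X = Σ_S X_S over the C(25, 6) = 177100 subsets S of size 6, where X_S = 1 if the K_6 on S is monochromatic.
For a fixed S, the K_6 on S has C(6, 2) = 15 edges. P[all 15 edges red] = (1/2)^15, and likewise for blue, so P[monochromatic] = 2·(1/2)^15 = 2^{1 − 15} = 1/16384.
Summing: E[X] = C(25, 6) · 2^{1 − 15} = 177100 · 1/16384 = 44275/4096.
Numerically: E[X] ≈ 10.8093.

E[X] = C(25,6)·2^(1−C(6,2)) = 44275/4096 ≈ 10.8093.


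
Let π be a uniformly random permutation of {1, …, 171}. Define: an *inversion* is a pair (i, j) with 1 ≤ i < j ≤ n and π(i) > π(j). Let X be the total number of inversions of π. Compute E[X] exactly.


Write X = Σ X_I over the C(171, 2) = 14535 pairs i < j, with X_I the indicator of one inversion.
There are 14535 indicators.
For each fixed pair i < j, the values π(i) and π(j) are two distinct elements of {1, …, 171} in uniformly random order; by symmetry P[π(i) > π(j)] = 1/2.
By linearity: E[X] = 14535 · (1/2) = C(171, 2) · (1/2) = 14535/2 = 14535/2 ≈ 7267.500000.

E[X] = 14535/2 = 7267.500000.


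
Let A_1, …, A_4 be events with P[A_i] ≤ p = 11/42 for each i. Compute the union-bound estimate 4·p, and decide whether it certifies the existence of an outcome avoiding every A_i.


Union bound: P[∪_{i=1}^{4} A_i] ≤ Σ_i P[A_i] ≤ 4·p = 4·(11/42) = 22/21.
Numerically: 22/21 ≈ 1.04762.
Is 22/21 < 1? NO.
Since the bound 22/21 is ≥ 1, the union bound is uninformative here; it does NOT by itself certify existence.

4·p = 22/21 ≈ 1.04762; existence NOT certified by the union bound.


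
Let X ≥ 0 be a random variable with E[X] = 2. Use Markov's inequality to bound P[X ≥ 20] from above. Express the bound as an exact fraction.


μ = E[X] = 2, a = 20.
Markov: P[X ≥ 20] ≤ μ/a = (2)/20 = 1/10.
Numerically: ≈ 0.100000.
(Since a = 20 > μ = 2.000000, the bound 1/10 is < 1 and informative.)

P[X ≥ 20] ≤ 1/10 ≈ 0.100000.


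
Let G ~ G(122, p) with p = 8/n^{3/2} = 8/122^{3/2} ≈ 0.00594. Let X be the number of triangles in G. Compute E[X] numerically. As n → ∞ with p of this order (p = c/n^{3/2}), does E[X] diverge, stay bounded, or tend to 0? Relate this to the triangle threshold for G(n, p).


Number of potential triangles: C(122, 3) = 295240.
Each occurs with probability p³ ≈ (0.00594)³ ≈ 2.09243e-07.
By linearity: E[X] = C(122, 3)·p³ ≈ 295240 · 2.09243e-07 ≈ 0.062.
Since α = 3/2 > 1, p = c/n^{3/2} = o(1/n) is below the triangle threshold p ~ 1/n. Asymptotically E[X] ~ (c³/6)·n^{3(1−α)} = (8³/6)·n^{-1.5} → 0, so by Markov's inequality G has no triangles w.h.p.

E[X] ≈ 0.062; in regime p = Θ(1/n^{3/2}) E[X] tends to 0 (below the triangle threshold p ~ 1/n).


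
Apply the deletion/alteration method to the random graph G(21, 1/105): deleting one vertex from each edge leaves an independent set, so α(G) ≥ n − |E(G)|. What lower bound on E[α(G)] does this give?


E[|E(G)|] = C(21, 2)·p = 210 · (1/105) = 2.
E[α(G)] ≥ n − E[|E(G)|] = 21 − 2 = 19.
Numerically: ≈ 19.000000.
(This is only a lower bound; the true E[α(G)] may be larger.)

E[α(G)] ≥ 19 ≈ 19.000000.


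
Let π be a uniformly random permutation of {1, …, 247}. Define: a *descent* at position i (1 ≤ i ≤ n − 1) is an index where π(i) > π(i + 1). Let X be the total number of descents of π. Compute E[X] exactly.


Write X = Σ X_I over i = 1, …, 246, with X_I the indicator of one descent.
There are 246 indicators.
For each fixed i, the pair (π(i), π(i+1)) is a uniformly random ordered pair of distinct values from {1, …, 247}; by symmetry P[π(i) > π(i+1)] = 1/2.
By linearity: E[X] = 246 · (1/2) = (247 − 1) · (1/2) = 123 ≈ 123.000000.

E[X] = 123 = 123.000000.


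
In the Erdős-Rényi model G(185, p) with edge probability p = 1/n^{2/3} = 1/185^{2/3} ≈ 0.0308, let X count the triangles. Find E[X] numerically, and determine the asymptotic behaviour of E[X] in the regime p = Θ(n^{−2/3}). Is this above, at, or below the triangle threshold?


Number of potential triangles: C(185, 3) = 1038220.
Each occurs with probability p³ ≈ (0.0308)³ ≈ 2.92184e-05.
By linearity: E[X] = C(185, 3)·p³ ≈ 1038220 · 2.92184e-05 ≈ 30.335.
Since α = 2/3 < 1, p = c/n^{2/3} ≫ 1/n is above the triangle threshold p ~ 1/n. Asymptotically E[X] ~ (c³/6)·n^{3(1−α)} = (1³/6)·n^{1} → ∞; triangles are abundant w.h.p.

E[X] ≈ 30.335; in regime p = Θ(1/n^{2/3}) E[X] diverges (above the triangle threshold p ~ 1/n).


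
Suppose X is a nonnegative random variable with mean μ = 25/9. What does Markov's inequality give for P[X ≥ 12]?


μ = E[X] = 25/9, a = 12.
Markov: P[X ≥ 12] ≤ μ/a = (25/9)/12 = 25/108.
Numerically: ≈ 0.231.
(Since a = 12 > μ = 2.778, the bound 25/108 is < 1 and informative.)

P[X ≥ 12] ≤ 25/108 ≈ 0.231.


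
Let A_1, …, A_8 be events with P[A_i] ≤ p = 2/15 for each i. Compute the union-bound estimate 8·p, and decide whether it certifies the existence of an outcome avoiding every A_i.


Union bound: P[∪_{i=1}^{8} A_i] ≤ Σ_i P[A_i] ≤ 8·p = 8·(2/15) = 16/15.
Numerically: 16/15 ≈ 1.0666667.
Is 16/15 < 1? NO.
Since the bound 16/15 is ≥ 1, the union bound is uninformative here; it does NOT by itself certify existence.

8·p = 16/15 ≈ 1.0666667; existence NOT certified by the union bound.


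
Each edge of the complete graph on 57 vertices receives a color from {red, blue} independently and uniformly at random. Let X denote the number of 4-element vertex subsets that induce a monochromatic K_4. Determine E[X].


Let X = Σ_S X_S over the C(57, 4) = 395010 subsets S of size 4, where X_S = 1 if the K_4 on S is monochromatic.
For a fixed S, the K_4 on S has C(4, 2) = 6 edges. P[all 6 edges red] = (1/2)^6, and likewise for blue, so P[monochromatic] = 2·(1/2)^6 = 2^{1 − 6} = 1/32.
Summing: E[X] = C(57, 4) · 2^{1 − 6} = 395010 · 1/32 = 197505/16.
Numerically: E[X] ≈ 12344.062.

E[X] = C(57,4)·2^(1−C(4,2)) = 197505/16 ≈ 12344.062.


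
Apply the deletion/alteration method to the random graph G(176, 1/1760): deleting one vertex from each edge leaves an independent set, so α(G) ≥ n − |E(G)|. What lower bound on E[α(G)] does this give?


E[|E(G)|] = C(176, 2)·p = 15400 · (1/1760) = 35/4.
E[α(G)] ≥ n − E[|E(G)|] = 176 − 35/4 = 669/4.
Numerically: ≈ 167.250.
(This is only a lower bound; the true E[α(G)] may be larger.)

E[α(G)] ≥ 669/4 ≈ 167.250.


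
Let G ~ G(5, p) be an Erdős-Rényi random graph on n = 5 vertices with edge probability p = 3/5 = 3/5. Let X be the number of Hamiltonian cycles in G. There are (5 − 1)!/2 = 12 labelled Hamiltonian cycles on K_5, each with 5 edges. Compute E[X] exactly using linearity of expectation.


K_5 has (5 − 1)!/2 = 12 labelled Hamiltonian cycles.
For each such Hamiltonian cycle H, let X_H = 1 if all 5 edges of H are present in G. Then P[X_H = 1] = p^{5} = (3/5)^{5} = 243/3125.
By linearity: E[X] = Σ_H E[X_H] = 12 · p^{5} = 12 · 243/3125 = 2916/3125.
Numerically: E[X] ≈ 0.93312.

E[X] = 12 · (3/5)^{5} = 2916/3125 ≈ 0.93312.


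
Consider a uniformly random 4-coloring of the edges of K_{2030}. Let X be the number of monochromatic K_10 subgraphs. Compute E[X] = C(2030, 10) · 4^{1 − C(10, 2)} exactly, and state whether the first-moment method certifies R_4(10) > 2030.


E[X] = C(2030, 10) · 4^{1 − 45} = 320298626039392096327195965 · 4^{−44} = 320298626039392096327195965/309485009821345068724781056.
As a reduced fraction: E[X] = 320298626039392096327195965/309485009821345068724781056 ≈ 1.0349.
Is E[X] < 1? NO.
Since E[X] ≥ 1, the first-moment bound is inconclusive at n = 2030; it does NOT by itself certify R_4(10) > 2030.

E[X] = 320298626039392096327195965/309485009821345068724781056 ≈ 1.0349; E[X] ≥ 1; first-moment method inconclusive here.


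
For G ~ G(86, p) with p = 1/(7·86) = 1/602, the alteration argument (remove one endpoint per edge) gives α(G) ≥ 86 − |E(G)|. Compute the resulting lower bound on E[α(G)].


E[|E(G)|] = C(86, 2)·p = 3655 · (1/602) = 85/14.
E[α(G)] ≥ n − E[|E(G)|] = 86 − 85/14 = 1119/14.
Numerically: ≈ 79.92857.
(This is only a lower bound; the true E[α(G)] may be larger.)

E[α(G)] ≥ 1119/14 ≈ 79.92857.


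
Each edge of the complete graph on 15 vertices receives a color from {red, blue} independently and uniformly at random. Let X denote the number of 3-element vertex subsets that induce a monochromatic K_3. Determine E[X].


Let X = Σ_S X_S over the C(15, 3) = 455 subsets S of size 3, where X_S = 1 if the K_3 on S is monochromatic.
For a fixed S, the K_3 on S has C(3, 2) = 3 edges. P[all 3 edges red] = (1/2)^3, and likewise for blue, so P[monochromatic] = 2·(1/2)^3 = 2^{1 − 3} = 1/4.
By linearity of expectation: E[X] = C(15, 3) · 2^{1 − 3} = 455 · 1/4 = 455/4.
Numerically: E[X] ≈ 113.75000.

E[X] = C(15,3)·2^(1−C(3,2)) = 455/4 ≈ 113.75000.


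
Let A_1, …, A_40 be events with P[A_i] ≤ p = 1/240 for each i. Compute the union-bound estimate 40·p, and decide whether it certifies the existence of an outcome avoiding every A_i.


Union bound: P[∪_{i=1}^{40} A_i] ≤ Σ_i P[A_i] ≤ 40·p = 40·(1/240) = 1/6.
Numerically: 1/6 ≈ 0.166667.
Is 1/6 < 1? YES.
Since P[∪ A_i] ≤ 1/6 < 1, the complement has P[∩ A_i^c] ≥ 1 − 1/6 = 5/6 > 0, so some outcome avoids every A_i.

40·p = 1/6 ≈ 0.166667; existence CERTIFIED by the union bound.


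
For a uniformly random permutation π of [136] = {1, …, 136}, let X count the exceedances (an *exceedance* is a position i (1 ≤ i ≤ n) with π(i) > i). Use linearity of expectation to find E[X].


Write X = Σ_{i=1}^{136} X_i, where X_i = 1_{π(i) > i}.
For each fixed i, π(i) is uniform over {1, …, 136} (marginal of a uniform permutation), so P[π(i) > i] = (n − i)/n. Summing: Σ_{i=1}^{136} (n − i)/n = (0 + 1 + … + 135)/136 = 136(136 − 1)/(2·136) = (136 − 1)/2.
Hence E[X] = Σ_{i=1}^{136} (136 − i)/136 = 135/2 ≈ 67.500.

E[X] = 135/2 = 67.500.
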